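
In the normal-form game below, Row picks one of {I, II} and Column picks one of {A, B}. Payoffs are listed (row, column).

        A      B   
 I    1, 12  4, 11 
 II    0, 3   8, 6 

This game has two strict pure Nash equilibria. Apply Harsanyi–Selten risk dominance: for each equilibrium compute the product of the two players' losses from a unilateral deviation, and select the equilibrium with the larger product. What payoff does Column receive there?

6

At (I, A): Row loses 1 − 0 = 1 by deviating; Column loses 12 − 11 = 1. Product = 1·1 = 1.
At (II, B): Row loses 8 − 4 = 4 by deviating; Column loses 6 − 3 = 3. Product = 4·3 = 12.
12 > 1, so (II, B) is risk-dominant. Column's payoff there is 6.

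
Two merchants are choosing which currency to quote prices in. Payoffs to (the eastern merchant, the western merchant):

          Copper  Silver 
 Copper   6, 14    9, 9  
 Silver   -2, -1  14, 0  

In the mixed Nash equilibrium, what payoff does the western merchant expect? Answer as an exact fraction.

3/2

The eastern merchant mixes with probability p on Copper, chosen so the western merchant is indifferent: 14p + (-1)(1−p) = 9p + 0(1−p) gives p = 1/6.
The western merchant's expected payoff is 14·1/6 + (-1)·5/6 = 3/2.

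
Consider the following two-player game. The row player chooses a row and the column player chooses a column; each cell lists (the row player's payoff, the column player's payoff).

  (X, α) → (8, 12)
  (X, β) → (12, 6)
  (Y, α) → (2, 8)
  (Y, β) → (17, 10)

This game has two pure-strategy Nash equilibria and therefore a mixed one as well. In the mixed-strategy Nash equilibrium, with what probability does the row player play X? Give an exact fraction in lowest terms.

1/4

The row player's mix p on X must make the column player indifferent between α and β.
The column player's payoff from α: 12p + 8(1−p). From β: 6p + 10(1−p).
Set equal: 6p = 2(1−p) → p = 2/8 = 1/4.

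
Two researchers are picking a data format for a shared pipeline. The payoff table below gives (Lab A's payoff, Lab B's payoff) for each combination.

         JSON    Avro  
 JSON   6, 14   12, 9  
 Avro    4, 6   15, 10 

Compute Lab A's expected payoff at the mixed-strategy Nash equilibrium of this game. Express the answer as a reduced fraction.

Lab B mixes with probability q on JSON, chosen so Lab A is indifferent: 6q + 12(1−q) = 4q + 15(1−q) gives q = 3/5.
Lab A's expected payoff (from either row, since indifferent) is 6·3/5 + 12·2/5 = 42/5.

42/5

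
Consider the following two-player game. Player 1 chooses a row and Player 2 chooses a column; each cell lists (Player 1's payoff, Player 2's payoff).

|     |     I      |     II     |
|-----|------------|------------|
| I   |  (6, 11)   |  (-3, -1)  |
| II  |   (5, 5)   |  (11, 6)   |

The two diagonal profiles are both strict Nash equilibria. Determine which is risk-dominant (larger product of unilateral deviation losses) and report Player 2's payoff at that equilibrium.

6

At both I: Player 1 loses 6 − 5 = 1 by deviating; Player 2 loses 11 − (-1) = 12. Product = 1·12 = 12.
At both II: Player 1 loses 11 − (-3) = 14 by deviating; Player 2 loses 6 − 5 = 1. Product = 14·1 = 14.
14 > 12, so both II is risk-dominant. Player 2's payoff there is 6.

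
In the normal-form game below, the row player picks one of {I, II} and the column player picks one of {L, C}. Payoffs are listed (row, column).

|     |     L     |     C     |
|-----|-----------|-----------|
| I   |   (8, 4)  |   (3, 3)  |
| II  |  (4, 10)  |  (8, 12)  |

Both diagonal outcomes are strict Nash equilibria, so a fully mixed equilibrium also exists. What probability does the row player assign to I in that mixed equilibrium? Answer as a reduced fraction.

2/3

The row player's mix p on I must make the column player indifferent between L and C.
The column player's payoff from L: 4p + 10(1−p). From C: 3p + 12(1−p).
Set equal: 1p = 2(1−p) → p = 2/3.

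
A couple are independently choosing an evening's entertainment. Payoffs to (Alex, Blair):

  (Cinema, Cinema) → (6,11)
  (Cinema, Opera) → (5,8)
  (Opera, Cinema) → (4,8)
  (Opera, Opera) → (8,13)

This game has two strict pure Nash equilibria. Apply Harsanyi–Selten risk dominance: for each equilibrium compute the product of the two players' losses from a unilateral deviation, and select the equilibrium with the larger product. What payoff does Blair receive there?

At both Cinema: Alex loses 6 − 4 = 2 by deviating; Blair loses 11 − 8 = 3. Product = 2·3 = 6.
At both Opera: Alex loses 8 − 5 = 3 by deviating; Blair loses 13 − 8 = 5. Product = 3·5 = 15.
15 > 6, so both Opera is risk-dominant. Blair's payoff there is 13.

13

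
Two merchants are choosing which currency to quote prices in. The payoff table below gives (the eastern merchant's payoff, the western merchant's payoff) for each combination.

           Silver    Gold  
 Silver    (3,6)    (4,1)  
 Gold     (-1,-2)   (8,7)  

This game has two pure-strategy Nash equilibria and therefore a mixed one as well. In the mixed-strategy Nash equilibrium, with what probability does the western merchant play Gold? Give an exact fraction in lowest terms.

1/2

The western merchant's mix q on Silver must make the eastern merchant indifferent between Silver and Gold.
The eastern merchant's payoff from Silver: 3q + 4(1−q). From Gold: (-1)q + 8(1−q).
Set equal: 4q = 4(1−q) → q = 4/8 = 1/2.
Probability on Gold is 1 − 1/2 = 1/2.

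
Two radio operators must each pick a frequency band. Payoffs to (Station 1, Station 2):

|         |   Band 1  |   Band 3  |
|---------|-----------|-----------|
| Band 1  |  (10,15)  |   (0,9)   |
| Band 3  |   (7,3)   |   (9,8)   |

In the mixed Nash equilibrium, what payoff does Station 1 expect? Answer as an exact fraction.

15/2

Station 2 mixes with probability q on Band 1, chosen so Station 1 is indifferent: 10q + 0(1−q) = 7q + 9(1−q) gives q = 3/4.
Station 1's expected payoff (from either row, since indifferent) is 10·3/4 + 0·1/4 = 15/2.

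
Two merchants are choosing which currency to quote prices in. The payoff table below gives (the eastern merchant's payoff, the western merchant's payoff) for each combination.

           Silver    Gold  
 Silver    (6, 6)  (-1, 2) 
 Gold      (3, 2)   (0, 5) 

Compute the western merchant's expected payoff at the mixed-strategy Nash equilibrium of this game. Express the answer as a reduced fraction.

The eastern merchant mixes with probability p on Silver, chosen so the western merchant is indifferent: 6p + 2(1−p) = 2p + 5(1−p) gives p = 3/7.
The western merchant's expected payoff is 6·3/7 + 2·4/7 = 26/7.

26/7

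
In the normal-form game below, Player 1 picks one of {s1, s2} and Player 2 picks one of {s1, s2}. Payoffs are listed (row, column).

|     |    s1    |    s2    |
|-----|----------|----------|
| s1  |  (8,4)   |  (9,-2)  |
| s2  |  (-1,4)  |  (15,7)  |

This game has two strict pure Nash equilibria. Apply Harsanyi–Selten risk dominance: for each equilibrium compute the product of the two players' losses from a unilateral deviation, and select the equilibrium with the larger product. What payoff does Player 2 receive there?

At both s1: Player 1 loses 8 − (-1) = 9 by deviating; Player 2 loses 4 − (-2) = 6. Product = 9·6 = 54.
At both s2: Player 1 loses 15 − 9 = 6 by deviating; Player 2 loses 7 − 4 = 3. Product = 6·3 = 18.
54 > 18, so both s1 is risk-dominant. Player 2's payoff there is 4.

4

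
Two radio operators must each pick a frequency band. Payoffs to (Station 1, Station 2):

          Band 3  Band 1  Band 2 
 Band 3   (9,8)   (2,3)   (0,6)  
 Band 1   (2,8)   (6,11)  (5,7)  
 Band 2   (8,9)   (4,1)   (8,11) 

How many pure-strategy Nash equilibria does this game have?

3

Both Band 3: Station 1 gets 9 (best alternative 8); Station 2 gets 8 (best alternative 6). Neither deviates — NE.
Both Band 1: Station 1 gets 6 (best alternative 4); Station 2 gets 11 (best alternative 8). Neither deviates — NE.
Both Band 2: Station 1 gets 8 (best alternative 5); Station 2 gets 11 (best alternative 9). Neither deviates — NE.
(Band 3, Band 2) is not a NE: Station 1 would switch to Band 2 (8 > 0).
No other cell survives both best-response checks, so there are 3 pure NE.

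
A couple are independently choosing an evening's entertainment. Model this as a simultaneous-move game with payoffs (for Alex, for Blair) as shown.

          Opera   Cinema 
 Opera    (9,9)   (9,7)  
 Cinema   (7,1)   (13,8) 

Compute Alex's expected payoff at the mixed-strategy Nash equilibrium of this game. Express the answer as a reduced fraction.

9

Blair mixes with probability q on Opera, chosen so Alex is indifferent: 9q + 9(1−q) = 7q + 13(1−q) gives q = 2/3.
Alex's expected payoff (from either row, since indifferent) is 9·2/3 + 9·1/3 = 9.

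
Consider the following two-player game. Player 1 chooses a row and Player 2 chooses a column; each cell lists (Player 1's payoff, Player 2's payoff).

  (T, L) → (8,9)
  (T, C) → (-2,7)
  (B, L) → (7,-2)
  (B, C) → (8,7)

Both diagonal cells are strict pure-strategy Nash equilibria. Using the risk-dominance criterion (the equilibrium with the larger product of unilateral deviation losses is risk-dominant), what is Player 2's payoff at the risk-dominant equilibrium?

7

At (T, L): Player 1 loses 8 − 7 = 1 by deviating; Player 2 loses 9 − 7 = 2. Product = 1·2 = 2.
At (B, C): Player 1 loses 8 − (-2) = 10 by deviating; Player 2 loses 7 − (-2) = 9. Product = 10·9 = 90.
90 > 2, so (B, C) is risk-dominant. Player 2's payoff there is 7.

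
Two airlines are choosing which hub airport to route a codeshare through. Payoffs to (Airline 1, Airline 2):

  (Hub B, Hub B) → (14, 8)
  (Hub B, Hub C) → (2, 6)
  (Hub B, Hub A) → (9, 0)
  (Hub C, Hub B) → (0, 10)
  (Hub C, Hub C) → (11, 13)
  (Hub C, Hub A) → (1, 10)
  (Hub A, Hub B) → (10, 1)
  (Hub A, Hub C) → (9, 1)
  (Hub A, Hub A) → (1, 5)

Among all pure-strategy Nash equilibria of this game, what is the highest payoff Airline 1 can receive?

Both Hub B is a pure NE (Airline 1: 14 ≥ 10; Airline 2: 8 ≥ 6). Airline 1 gets 14.
Both Hub C is a pure NE (Airline 1: 11 ≥ 9; Airline 2: 13 ≥ 10). Airline 1 gets 11.
Every other cell has a profitable deviation for at least one player. Highest of {14, 11} is 14.

14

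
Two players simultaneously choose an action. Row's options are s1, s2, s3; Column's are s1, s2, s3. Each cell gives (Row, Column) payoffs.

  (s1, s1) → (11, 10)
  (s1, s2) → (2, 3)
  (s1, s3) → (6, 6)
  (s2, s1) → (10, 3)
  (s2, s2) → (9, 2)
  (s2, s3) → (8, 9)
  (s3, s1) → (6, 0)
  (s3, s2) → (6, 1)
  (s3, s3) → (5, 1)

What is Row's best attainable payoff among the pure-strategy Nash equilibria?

11

Both s1 is a pure NE (Row: 11 ≥ 10; Column: 10 ≥ 6). Row gets 11.
(s2, s3) is a pure NE (Row: 8 ≥ 6; Column: 9 ≥ 3). Row gets 8.
Every other cell has a profitable deviation for at least one player. Highest of {11, 8} is 11.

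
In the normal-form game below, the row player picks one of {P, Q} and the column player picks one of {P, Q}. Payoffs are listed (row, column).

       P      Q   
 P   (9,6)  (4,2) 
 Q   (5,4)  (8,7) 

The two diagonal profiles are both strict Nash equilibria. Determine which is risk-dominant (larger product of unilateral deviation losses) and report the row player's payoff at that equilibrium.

At both P: the row player loses 9 − 5 = 4 by deviating; the column player loses 6 − 2 = 4. Product = 4·4 = 16.
At both Q: the row player loses 8 − 4 = 4 by deviating; the column player loses 7 − 4 = 3. Product = 4·3 = 12.
16 > 12, so both P is risk-dominant. The row player's payoff there is 9.

9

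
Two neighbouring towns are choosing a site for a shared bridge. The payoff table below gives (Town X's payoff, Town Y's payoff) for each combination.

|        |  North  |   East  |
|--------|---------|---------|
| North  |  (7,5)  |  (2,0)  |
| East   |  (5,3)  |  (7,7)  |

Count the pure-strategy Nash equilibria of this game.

2

Both North: Town X gets 7 (best alternative 5); Town Y gets 5 (best alternative 0). Neither deviates — NE.
Both East: Town X gets 7 (best alternative 2); Town Y gets 7 (best alternative 3). Neither deviates — NE.
(East, North) is not a NE: Town X would switch to North (7 > 5).
No other cell survives both best-response checks, so there are 2 pure NE.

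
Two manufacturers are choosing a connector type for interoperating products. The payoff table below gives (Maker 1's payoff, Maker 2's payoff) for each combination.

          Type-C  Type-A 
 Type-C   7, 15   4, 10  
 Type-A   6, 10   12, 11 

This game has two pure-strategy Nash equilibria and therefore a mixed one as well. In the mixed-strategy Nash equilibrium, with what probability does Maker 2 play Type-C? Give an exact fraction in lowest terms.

Maker 2's mix q on Type-C must make Maker 1 indifferent between Type-C and Type-A.
Maker 1's payoff from Type-C: 7q + 4(1−q). From Type-A: 6q + 12(1−q).
Set equal: 1q = 8(1−q) → q = 8/9.

8/9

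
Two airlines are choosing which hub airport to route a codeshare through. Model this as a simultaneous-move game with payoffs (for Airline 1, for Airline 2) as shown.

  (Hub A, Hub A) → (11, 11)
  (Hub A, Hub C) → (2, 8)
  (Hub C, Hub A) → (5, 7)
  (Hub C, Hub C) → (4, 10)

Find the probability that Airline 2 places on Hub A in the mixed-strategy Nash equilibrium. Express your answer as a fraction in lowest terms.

1/4

Airline 2's mix q on Hub A must make Airline 1 indifferent between Hub A and Hub C.
Airline 1's payoff from Hub A: 11q + 2(1−q). From Hub C: 5q + 4(1−q).
Set equal: 6q = 2(1−q) → q = 2/8 = 1/4.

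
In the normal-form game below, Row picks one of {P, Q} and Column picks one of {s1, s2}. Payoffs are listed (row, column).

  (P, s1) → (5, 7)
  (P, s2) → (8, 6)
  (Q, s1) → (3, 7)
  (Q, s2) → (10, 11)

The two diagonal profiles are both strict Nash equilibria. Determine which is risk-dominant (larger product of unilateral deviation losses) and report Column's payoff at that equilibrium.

At (P, s1): Row loses 5 − 3 = 2 by deviating; Column loses 7 − 6 = 1. Product = 2·1 = 2.
At (Q, s2): Row loses 10 − 8 = 2 by deviating; Column loses 11 − 7 = 4. Product = 2·4 = 8.
8 > 2, so (Q, s2) is risk-dominant. Column's payoff there is 11.

11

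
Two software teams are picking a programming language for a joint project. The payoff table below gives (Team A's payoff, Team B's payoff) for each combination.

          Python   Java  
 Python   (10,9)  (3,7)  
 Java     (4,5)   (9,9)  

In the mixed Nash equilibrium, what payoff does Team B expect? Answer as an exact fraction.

23/3

Team A mixes with probability p on Python, chosen so Team B is indifferent: 9p + 5(1−p) = 7p + 9(1−p) gives p = 2/3.
Team B's expected payoff is 9·2/3 + 5·1/3 = 23/3.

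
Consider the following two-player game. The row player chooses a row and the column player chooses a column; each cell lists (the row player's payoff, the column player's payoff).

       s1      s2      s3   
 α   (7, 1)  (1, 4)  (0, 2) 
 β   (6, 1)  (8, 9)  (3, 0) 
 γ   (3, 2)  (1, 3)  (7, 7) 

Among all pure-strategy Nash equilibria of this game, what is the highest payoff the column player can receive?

(β, s2) is a pure NE (the row player: 8 ≥ 1; the column player: 9 ≥ 1). The column player gets 9.
(γ, s3) is a pure NE (the row player: 7 ≥ 3; the column player: 7 ≥ 3). The column player gets 7.
Every other cell has a profitable deviation for at least one player. Highest of {9, 7} is 9.

9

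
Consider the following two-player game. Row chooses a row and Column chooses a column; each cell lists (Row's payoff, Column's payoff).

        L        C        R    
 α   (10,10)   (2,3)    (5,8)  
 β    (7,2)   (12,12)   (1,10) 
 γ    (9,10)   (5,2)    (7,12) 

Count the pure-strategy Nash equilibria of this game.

(α, L): Row gets 10 (best alternative 9); Column gets 10 (best alternative 8). Neither deviates — NE.
(β, C): Row gets 12 (best alternative 5); Column gets 12 (best alternative 10). Neither deviates — NE.
(γ, R): Row gets 7 (best alternative 5); Column gets 12 (best alternative 10). Neither deviates — NE.
(α, C) is not a NE: Row would switch to β (12 > 2).
No other cell survives both best-response checks, so there are 3 pure NE.

3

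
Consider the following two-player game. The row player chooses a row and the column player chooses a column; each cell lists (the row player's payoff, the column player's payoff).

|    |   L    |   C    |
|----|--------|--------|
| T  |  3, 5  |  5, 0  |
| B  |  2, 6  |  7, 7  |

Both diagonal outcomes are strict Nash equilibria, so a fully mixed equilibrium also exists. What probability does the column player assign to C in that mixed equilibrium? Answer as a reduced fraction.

1/3

The column player's mix q on L must make the row player indifferent between T and B.
The row player's payoff from T: 3q + 5(1−q). From B: 2q + 7(1−q).
Set equal: 1q = 2(1−q) → q = 2/3.
Probability on C is 1 − 2/3 = 1/3.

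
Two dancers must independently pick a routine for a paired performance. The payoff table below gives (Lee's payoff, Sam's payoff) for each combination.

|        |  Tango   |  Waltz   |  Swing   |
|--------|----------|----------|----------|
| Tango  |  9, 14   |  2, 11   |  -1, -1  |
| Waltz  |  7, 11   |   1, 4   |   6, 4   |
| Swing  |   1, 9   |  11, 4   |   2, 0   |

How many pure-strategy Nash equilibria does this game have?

Both Tango: Lee gets 9 (best alternative 7); Sam gets 14 (best alternative 11). Neither deviates — NE.
Both Swing is not a NE: Lee would switch to Waltz (6 > 2).
No other cell survives both best-response checks, so there is 1 pure NE.

1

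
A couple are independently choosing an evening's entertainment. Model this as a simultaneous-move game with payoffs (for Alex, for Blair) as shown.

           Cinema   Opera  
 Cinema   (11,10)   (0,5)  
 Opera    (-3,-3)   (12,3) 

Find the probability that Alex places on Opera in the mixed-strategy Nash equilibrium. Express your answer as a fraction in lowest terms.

Alex's mix p on Cinema must make Blair indifferent between Cinema and Opera.
Blair's payoff from Cinema: 10p + (-3)(1−p). From Opera: 5p + 3(1−p).
Set equal: 5p = 6(1−p) → p = 6/11.
Probability on Opera is 1 − 6/11 = 5/11.

5/11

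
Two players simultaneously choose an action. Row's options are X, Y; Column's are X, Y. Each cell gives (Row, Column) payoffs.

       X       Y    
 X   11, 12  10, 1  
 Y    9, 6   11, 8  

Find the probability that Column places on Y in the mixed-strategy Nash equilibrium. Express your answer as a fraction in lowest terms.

Column's mix q on X must make Row indifferent between X and Y.
Row's payoff from X: 11q + 10(1−q). From Y: 9q + 11(1−q).
Set equal: 2q = 1(1−q) → q = 1/3.
Probability on Y is 1 − 1/3 = 2/3.

2/3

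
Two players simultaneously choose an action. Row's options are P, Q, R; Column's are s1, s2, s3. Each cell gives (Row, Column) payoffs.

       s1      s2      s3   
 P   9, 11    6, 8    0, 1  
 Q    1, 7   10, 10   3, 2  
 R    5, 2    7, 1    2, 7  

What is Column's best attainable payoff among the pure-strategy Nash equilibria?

(P, s1) is a pure NE (Row: 9 ≥ 5; Column: 11 ≥ 8). Column gets 11.
(Q, s2) is a pure NE (Row: 10 ≥ 7; Column: 10 ≥ 7). Column gets 10.
Every other cell has a profitable deviation for at least one player. Highest of {11, 10} is 11.

11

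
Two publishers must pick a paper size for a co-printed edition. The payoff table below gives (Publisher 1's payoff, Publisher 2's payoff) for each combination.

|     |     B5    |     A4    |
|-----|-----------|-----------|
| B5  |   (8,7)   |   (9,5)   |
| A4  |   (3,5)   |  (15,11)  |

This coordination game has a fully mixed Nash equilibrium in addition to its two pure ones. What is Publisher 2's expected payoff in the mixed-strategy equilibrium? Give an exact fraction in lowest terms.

13/2

Publisher 1 mixes with probability p on B5, chosen so Publisher 2 is indifferent: 7p + 5(1−p) = 5p + 11(1−p) gives p = 3/4.
Publisher 2's expected payoff is 7·3/4 + 5·1/4 = 13/2.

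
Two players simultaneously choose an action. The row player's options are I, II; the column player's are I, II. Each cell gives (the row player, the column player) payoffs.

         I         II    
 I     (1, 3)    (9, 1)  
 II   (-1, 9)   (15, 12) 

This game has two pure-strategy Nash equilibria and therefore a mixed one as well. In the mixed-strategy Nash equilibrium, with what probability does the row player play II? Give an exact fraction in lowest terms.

2/5

The row player's mix p on I must make the column player indifferent between I and II.
The column player's payoff from I: 3p + 9(1−p). From II: 1p + 12(1−p).
Set equal: 2p = 3(1−p) → p = 3/5.
Probability on II is 1 − 3/5 = 2/5.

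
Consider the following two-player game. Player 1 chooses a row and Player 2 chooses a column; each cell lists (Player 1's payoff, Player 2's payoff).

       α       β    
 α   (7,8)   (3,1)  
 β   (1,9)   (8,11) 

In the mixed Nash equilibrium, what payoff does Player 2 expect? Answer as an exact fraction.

79/9

Player 1 mixes with probability p on α, chosen so Player 2 is indifferent: 8p + 9(1−p) = 1p + 11(1−p) gives p = 2/9.
Player 2's expected payoff is 8·2/9 + 9·7/9 = 79/9.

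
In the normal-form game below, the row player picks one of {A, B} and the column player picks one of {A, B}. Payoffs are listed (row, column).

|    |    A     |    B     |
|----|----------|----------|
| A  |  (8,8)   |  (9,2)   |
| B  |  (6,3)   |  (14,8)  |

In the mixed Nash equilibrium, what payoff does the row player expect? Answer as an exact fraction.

The column player mixes with probability q on A, chosen so the row player is indifferent: 8q + 9(1−q) = 6q + 14(1−q) gives q = 5/7.
The row player's expected payoff (from either row, since indifferent) is 8·5/7 + 9·2/7 = 58/7.

58/7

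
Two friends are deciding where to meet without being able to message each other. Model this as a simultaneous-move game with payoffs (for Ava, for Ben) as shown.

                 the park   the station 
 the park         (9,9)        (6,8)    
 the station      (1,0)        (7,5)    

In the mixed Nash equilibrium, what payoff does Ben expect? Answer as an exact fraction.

Ava mixes with probability p on the park, chosen so Ben is indifferent: 9p + 0(1−p) = 8p + 5(1−p) gives p = 5/6.
Ben's expected payoff is 9·5/6 + 0·1/6 = 15/2.

15/2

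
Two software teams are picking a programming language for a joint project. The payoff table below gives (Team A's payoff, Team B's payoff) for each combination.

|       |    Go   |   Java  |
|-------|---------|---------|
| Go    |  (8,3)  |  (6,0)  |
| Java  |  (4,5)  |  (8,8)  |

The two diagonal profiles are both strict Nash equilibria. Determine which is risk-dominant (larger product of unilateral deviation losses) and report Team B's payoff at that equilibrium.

At both Go: Team A loses 8 − 4 = 4 by deviating; Team B loses 3 − 0 = 3. Product = 4·3 = 12.
At both Java: Team A loses 8 − 6 = 2 by deviating; Team B loses 8 − 5 = 3. Product = 2·3 = 6.
12 > 6, so both Go is risk-dominant. Team B's payoff there is 3.

3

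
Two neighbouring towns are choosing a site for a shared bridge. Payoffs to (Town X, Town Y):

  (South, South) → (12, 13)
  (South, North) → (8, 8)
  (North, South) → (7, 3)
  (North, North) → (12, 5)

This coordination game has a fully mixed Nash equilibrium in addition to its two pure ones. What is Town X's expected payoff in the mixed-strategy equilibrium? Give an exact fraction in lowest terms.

Town Y mixes with probability q on South, chosen so Town X is indifferent: 12q + 8(1−q) = 7q + 12(1−q) gives q = 4/9.
Town X's expected payoff (from either row, since indifferent) is 12·4/9 + 8·5/9 = 88/9.

88/9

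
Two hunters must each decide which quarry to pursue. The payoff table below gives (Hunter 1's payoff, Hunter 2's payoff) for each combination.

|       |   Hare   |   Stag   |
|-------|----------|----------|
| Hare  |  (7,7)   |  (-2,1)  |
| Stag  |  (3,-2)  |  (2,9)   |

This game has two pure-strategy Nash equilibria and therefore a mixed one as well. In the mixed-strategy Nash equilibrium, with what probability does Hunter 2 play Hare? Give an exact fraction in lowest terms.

1/2

Hunter 2's mix q on Hare must make Hunter 1 indifferent between Hare and Stag.
Hunter 1's payoff from Hare: 7q + (-2)(1−q). From Stag: 3q + 2(1−q).
Set equal: 4q = 4(1−q) → q = 4/8 = 1/2.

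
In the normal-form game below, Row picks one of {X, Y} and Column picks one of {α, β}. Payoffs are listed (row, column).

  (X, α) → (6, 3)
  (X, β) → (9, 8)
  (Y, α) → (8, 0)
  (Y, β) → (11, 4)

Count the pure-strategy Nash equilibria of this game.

(Y, β): Row gets 11 (best alternative 9); Column gets 4 (best alternative 0). Neither deviates — NE.
(X, α) is not a NE: Row would switch to Y (8 > 6).
No other cell survives both best-response checks, so there is 1 pure NE.

1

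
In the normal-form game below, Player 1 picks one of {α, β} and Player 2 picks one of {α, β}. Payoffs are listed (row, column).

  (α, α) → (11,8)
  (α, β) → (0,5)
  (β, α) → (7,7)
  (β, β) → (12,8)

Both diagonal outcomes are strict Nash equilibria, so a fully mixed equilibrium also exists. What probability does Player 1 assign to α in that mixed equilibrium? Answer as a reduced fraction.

Player 1's mix p on α must make Player 2 indifferent between α and β.
Player 2's payoff from α: 8p + 7(1−p). From β: 5p + 8(1−p).
Set equal: 3p = 1(1−p) → p = 1/4.

1/4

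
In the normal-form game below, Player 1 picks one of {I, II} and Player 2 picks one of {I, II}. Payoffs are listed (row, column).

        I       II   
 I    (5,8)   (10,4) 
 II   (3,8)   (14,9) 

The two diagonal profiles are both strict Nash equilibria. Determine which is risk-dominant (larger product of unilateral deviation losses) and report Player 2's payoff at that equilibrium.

At both I: Player 1 loses 5 − 3 = 2 by deviating; Player 2 loses 8 − 4 = 4. Product = 2·4 = 8.
At both II: Player 1 loses 14 − 10 = 4 by deviating; Player 2 loses 9 − 8 = 1. Product = 4·1 = 4.
8 > 4, so both I is risk-dominant. Player 2's payoff there is 8.

8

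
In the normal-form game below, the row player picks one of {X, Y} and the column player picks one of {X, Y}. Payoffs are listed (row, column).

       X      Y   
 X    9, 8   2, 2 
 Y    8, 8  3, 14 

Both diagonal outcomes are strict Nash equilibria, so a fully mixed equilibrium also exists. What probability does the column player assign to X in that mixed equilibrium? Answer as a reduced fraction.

The column player's mix q on X must make the row player indifferent between X and Y.
The row player's payoff from X: 9q + 2(1−q). From Y: 8q + 3(1−q).
Set equal: 1q = 1(1−q) → q = 1/2.

1/2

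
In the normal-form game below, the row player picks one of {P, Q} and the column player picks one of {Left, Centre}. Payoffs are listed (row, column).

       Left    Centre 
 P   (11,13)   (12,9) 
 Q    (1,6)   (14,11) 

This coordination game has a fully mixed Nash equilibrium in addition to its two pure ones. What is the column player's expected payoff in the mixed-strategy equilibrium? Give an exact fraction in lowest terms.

89/9

The row player mixes with probability p on P, chosen so the column player is indifferent: 13p + 6(1−p) = 9p + 11(1−p) gives p = 5/9.
The column player's expected payoff is 13·5/9 + 6·4/9 = 89/9.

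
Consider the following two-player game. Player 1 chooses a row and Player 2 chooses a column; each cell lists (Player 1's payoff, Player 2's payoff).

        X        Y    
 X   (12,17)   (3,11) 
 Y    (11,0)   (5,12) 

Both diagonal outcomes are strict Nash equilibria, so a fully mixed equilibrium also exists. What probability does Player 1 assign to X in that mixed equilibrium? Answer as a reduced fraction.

2/3

Player 1's mix p on X must make Player 2 indifferent between X and Y.
Player 2's payoff from X: 17p + 0(1−p). From Y: 11p + 12(1−p).
Set equal: 6p = 12(1−p) → p = 12/18 = 2/3.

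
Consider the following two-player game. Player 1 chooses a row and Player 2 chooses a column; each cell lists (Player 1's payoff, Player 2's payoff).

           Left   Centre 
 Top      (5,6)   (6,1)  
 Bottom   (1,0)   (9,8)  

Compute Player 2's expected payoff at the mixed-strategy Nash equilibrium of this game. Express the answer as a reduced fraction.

Player 1 mixes with probability p on Top, chosen so Player 2 is indifferent: 6p + 0(1−p) = 1p + 8(1−p) gives p = 8/13.
Player 2's expected payoff is 6·8/13 + 0·5/13 = 48/13.

48/13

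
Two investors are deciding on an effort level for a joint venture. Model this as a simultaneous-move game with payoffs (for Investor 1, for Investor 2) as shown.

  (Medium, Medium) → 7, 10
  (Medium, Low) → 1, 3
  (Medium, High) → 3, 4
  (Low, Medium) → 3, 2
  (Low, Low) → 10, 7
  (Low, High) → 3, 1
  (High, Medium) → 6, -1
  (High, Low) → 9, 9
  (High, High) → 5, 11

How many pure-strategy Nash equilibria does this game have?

Both Medium: Investor 1 gets 7 (best alternative 6); Investor 2 gets 10 (best alternative 4). Neither deviates — NE.
Both Low: Investor 1 gets 10 (best alternative 9); Investor 2 gets 7 (best alternative 2). Neither deviates — NE.
Both High: Investor 1 gets 5 (best alternative 3); Investor 2 gets 11 (best alternative 9). Neither deviates — NE.
(High, Medium) is not a NE: Investor 1 would switch to Medium (7 > 6).
No other cell survives both best-response checks, so there are 3 pure NE.

3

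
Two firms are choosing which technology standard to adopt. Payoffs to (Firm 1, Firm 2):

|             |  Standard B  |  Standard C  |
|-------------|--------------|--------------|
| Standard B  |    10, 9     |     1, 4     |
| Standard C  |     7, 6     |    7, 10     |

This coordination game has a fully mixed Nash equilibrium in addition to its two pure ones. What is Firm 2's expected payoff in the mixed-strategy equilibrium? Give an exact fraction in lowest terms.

Firm 1 mixes with probability p on Standard B, chosen so Firm 2 is indifferent: 9p + 6(1−p) = 4p + 10(1−p) gives p = 4/9.
Firm 2's expected payoff is 9·4/9 + 6·5/9 = 22/3.

22/3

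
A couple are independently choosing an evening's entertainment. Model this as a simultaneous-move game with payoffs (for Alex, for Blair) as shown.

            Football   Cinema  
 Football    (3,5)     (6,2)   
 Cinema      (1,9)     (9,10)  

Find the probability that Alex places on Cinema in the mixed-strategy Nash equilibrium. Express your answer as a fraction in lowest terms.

3/4

Alex's mix p on Football must make Blair indifferent between Football and Cinema.
Blair's payoff from Football: 5p + 9(1−p). From Cinema: 2p + 10(1−p).
Set equal: 3p = 1(1−p) → p = 1/4.
Probability on Cinema is 1 − 1/4 = 3/4.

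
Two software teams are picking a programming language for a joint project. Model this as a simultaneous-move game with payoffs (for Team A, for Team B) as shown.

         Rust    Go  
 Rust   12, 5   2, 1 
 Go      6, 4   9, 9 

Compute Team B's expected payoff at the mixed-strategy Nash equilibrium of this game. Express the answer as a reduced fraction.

Team A mixes with probability p on Rust, chosen so Team B is indifferent: 5p + 4(1−p) = 1p + 9(1−p) gives p = 5/9.
Team B's expected payoff is 5·5/9 + 4·4/9 = 41/9.

41/9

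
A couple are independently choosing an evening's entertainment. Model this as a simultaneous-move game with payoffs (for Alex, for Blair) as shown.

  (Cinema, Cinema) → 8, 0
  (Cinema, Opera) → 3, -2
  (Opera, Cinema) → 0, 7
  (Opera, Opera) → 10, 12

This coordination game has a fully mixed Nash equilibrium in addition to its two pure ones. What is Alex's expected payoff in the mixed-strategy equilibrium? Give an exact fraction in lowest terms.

16/3

Blair mixes with probability q on Cinema, chosen so Alex is indifferent: 8q + 3(1−q) = 0q + 10(1−q) gives q = 7/15.
Alex's expected payoff (from either row, since indifferent) is 8·7/15 + 3·8/15 = 16/3.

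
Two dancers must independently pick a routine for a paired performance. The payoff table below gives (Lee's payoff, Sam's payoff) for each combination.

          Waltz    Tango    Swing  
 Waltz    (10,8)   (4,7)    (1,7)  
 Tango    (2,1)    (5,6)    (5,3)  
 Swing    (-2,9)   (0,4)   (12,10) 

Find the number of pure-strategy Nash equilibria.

3

Both Waltz: Lee gets 10 (best alternative 2); Sam gets 8 (best alternative 7). Neither deviates — NE.
Both Tango: Lee gets 5 (best alternative 4); Sam gets 6 (best alternative 3). Neither deviates — NE.
Both Swing: Lee gets 12 (best alternative 5); Sam gets 10 (best alternative 9). Neither deviates — NE.
(Waltz, Tango) is not a NE: Lee would switch to Tango (5 > 4).
No other cell survives both best-response checks, so there are 3 pure NE.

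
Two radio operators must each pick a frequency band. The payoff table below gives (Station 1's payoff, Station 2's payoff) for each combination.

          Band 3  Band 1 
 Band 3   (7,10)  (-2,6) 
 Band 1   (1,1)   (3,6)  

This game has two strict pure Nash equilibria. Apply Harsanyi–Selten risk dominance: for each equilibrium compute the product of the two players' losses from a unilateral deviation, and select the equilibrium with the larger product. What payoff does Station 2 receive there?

6

At both Band 3: Station 1 loses 7 − 1 = 6 by deviating; Station 2 loses 10 − 6 = 4. Product = 6·4 = 24.
At both Band 1: Station 1 loses 3 − (-2) = 5 by deviating; Station 2 loses 6 − 1 = 5. Product = 5·5 = 25.
25 > 24, so both Band 1 is risk-dominant. Station 2's payoff there is 6.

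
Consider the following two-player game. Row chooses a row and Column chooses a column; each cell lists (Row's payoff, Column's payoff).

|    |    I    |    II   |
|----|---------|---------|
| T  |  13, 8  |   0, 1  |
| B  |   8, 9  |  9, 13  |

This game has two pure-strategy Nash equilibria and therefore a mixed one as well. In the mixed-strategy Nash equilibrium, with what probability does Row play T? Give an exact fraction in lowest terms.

Row's mix p on T must make Column indifferent between I and II.
Column's payoff from I: 8p + 9(1−p). From II: 1p + 13(1−p).
Set equal: 7p = 4(1−p) → p = 4/11.

4/11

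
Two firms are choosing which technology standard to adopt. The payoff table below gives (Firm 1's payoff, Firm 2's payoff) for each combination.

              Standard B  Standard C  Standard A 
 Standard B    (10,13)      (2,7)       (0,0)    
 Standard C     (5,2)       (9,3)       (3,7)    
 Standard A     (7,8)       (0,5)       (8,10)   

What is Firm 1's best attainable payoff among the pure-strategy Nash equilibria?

Both Standard B is a pure NE (Firm 1: 10 ≥ 7; Firm 2: 13 ≥ 7). Firm 1 gets 10.
Both Standard A is a pure NE (Firm 1: 8 ≥ 3; Firm 2: 10 ≥ 8). Firm 1 gets 8.
Every other cell has a profitable deviation for at least one player. Highest of {10, 8} is 10.

10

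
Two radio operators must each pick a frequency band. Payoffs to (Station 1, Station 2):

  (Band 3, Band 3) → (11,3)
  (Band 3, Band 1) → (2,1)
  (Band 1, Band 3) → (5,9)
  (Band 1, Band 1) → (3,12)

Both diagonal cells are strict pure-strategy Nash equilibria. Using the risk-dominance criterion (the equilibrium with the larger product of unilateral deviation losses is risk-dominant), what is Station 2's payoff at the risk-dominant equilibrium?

3

At both Band 3: Station 1 loses 11 − 5 = 6 by deviating; Station 2 loses 3 − 1 = 2. Product = 6·2 = 12.
At both Band 1: Station 1 loses 3 − 2 = 1 by deviating; Station 2 loses 12 − 9 = 3. Product = 1·3 = 3.
12 > 3, so both Band 3 is risk-dominant. Station 2's payoff there is 3.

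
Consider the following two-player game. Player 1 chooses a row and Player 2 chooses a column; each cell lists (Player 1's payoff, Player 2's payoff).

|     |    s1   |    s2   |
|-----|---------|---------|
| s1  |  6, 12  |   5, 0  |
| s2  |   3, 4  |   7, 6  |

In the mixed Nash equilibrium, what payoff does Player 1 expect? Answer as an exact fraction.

27/5

Player 2 mixes with probability q on s1, chosen so Player 1 is indifferent: 6q + 5(1−q) = 3q + 7(1−q) gives q = 2/5.
Player 1's expected payoff (from either row, since indifferent) is 6·2/5 + 5·3/5 = 27/5.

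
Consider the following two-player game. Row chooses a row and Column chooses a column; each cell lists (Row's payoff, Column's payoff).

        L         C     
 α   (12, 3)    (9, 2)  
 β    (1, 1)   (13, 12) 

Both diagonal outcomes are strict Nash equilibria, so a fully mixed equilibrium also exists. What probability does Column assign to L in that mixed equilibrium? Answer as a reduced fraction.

4/15

Column's mix q on L must make Row indifferent between α and β.
Row's payoff from α: 12q + 9(1−q). From β: 1q + 13(1−q).
Set equal: 11q = 4(1−q) → q = 4/15.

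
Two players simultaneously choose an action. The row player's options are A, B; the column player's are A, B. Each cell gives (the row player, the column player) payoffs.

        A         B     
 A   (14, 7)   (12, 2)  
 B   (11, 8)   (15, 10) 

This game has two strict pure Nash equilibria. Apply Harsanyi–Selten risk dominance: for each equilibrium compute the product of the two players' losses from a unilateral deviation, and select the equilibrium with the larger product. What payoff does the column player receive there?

At both A: the row player loses 14 − 11 = 3 by deviating; the column player loses 7 − 2 = 5. Product = 3·5 = 15.
At both B: the row player loses 15 − 12 = 3 by deviating; the column player loses 10 − 8 = 2. Product = 3·2 = 6.
15 > 6, so both A is risk-dominant. The column player's payoff there is 7.

7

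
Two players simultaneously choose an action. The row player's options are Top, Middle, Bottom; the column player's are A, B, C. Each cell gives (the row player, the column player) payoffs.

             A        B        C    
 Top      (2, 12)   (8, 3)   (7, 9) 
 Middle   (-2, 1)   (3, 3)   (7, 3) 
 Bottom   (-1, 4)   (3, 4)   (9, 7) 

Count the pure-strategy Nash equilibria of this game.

(Top, A): the row player gets 2 (best alternative -1); the column player gets 12 (best alternative 9). Neither deviates — NE.
(Bottom, C): the row player gets 9 (best alternative 7); the column player gets 7 (best alternative 4). Neither deviates — NE.
(Middle, B) is not a NE: the row player would switch to Top (8 > 3).
No other cell survives both best-response checks, so there are 2 pure NE.

2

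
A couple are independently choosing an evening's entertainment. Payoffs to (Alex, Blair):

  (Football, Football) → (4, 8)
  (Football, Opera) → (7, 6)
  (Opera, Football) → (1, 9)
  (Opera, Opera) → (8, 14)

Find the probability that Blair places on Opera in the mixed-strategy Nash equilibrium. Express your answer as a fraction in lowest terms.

3/4

Blair's mix q on Football must make Alex indifferent between Football and Opera.
Alex's payoff from Football: 4q + 7(1−q). From Opera: 1q + 8(1−q).
Set equal: 3q = 1(1−q) → q = 1/4.
Probability on Opera is 1 − 1/4 = 3/4.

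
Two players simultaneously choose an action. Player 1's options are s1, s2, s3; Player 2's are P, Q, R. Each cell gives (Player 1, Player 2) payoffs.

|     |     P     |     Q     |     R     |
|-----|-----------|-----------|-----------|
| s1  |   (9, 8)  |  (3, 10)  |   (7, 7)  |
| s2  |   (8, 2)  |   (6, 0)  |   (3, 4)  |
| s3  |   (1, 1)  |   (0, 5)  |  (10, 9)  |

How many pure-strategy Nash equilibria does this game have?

1

(s3, R): Player 1 gets 10 (best alternative 7); Player 2 gets 9 (best alternative 5). Neither deviates — NE.
(s2, Q) is not a NE: Player 2 would switch to R (4 > 0).
No other cell survives both best-response checks, so there is 1 pure NE.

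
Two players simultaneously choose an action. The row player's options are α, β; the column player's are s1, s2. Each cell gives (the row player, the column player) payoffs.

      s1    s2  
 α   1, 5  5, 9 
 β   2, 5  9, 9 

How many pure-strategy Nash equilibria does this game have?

(β, s2): the row player gets 9 (best alternative 5); the column player gets 9 (best alternative 5). Neither deviates — NE.
(α, s1) is not a NE: the row player would switch to β (2 > 1).
No other cell survives both best-response checks, so there is 1 pure NE.

1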